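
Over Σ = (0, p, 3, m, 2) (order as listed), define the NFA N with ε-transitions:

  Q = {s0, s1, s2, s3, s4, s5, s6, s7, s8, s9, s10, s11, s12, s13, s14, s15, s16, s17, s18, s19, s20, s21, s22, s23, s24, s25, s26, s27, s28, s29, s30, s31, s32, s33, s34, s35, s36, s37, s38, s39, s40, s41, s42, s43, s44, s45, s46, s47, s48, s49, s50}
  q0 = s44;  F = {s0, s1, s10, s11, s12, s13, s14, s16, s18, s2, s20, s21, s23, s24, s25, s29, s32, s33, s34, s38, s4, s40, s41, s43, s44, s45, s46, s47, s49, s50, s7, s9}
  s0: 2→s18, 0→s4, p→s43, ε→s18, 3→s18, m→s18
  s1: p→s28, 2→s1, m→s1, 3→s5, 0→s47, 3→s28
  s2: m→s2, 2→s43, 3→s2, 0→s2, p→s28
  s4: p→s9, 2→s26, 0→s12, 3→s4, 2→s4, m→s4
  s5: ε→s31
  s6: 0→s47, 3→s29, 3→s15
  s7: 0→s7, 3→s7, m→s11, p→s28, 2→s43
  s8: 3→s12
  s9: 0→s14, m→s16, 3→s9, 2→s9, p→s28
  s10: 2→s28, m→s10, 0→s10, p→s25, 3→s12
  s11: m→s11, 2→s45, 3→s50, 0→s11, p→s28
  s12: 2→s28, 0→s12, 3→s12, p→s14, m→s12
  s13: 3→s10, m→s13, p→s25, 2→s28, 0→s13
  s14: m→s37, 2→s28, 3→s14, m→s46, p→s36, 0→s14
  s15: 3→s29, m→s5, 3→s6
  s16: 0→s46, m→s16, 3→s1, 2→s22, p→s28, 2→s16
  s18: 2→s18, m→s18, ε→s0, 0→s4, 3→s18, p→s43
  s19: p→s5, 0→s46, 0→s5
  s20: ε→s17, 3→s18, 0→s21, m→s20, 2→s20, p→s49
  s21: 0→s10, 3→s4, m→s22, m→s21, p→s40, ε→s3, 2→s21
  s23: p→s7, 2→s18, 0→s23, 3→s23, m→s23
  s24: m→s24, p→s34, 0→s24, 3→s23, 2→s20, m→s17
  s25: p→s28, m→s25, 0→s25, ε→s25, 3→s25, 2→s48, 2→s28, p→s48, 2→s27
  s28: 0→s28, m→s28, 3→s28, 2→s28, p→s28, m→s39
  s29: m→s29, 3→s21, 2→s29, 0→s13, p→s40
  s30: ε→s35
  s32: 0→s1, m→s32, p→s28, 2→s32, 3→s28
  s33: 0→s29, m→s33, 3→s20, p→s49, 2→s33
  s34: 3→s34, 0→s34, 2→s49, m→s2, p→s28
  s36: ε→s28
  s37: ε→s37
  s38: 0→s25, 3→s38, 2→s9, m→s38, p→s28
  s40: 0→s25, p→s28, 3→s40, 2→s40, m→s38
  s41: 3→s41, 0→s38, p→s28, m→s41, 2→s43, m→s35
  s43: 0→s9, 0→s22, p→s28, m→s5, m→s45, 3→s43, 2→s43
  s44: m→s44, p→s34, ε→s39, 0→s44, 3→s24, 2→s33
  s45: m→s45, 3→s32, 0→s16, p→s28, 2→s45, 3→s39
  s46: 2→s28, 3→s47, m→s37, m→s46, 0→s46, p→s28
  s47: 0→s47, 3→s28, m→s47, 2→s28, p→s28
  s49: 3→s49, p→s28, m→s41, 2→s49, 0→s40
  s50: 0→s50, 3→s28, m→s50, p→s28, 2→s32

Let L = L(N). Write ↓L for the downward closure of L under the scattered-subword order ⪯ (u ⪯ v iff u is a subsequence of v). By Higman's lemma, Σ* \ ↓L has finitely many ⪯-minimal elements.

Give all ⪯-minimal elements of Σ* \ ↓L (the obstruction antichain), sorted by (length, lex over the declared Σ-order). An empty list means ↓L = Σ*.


|Q|=51, |F|=32, |δ|=200 (10 ε).
min D↑ (32 st, q0=0, F={4}): 0:0→0,p→1,3→2,m→0,2→3 1:0→1,p→4,3→1,m→5,2→6 2:0→2,p→1,3→7,m→2,2→8 3:0→9,p→6,3→8,m→3,2→3 4:0→4,p→4,3→4,m→4,2→4 5:0→5,p→4,3→5,m→5,2→10 6:0→11,p→4,3→6,m→12,2→6 7:0→7,p→13,3→7,m→7,2→14 8:0→15,p→6,3→14,m→8,2→8 9:0→16,p→11,3→15,m→9,2→9 10:0→17,p→4,3→10,m→18,2→10 11:0→19,p→4,3→11,m→20,2→11 12:0→20,p→4,3→12,m→12,2→10 13:0→13,p→4,3→13,m→21,2→10 14:0→22,p→10,3→14,m→14,2→14 15:0→23,p→11,3→22,m→15,2→15 16:0→16,p→19,3→23,m→16,2→4 17:0→24,p→4,3→17,m→25,2→17 18:0→25,p→4,3→26,m→18,2→18 19:0→19,p→4,3→19,m→19,2→4 20:0→19,p→4,3→20,m→20,2→17 21:0→21,p→4,3→27,m→21,2→18 22:0→28,p→17,3→22,m→22,2→22 23:0→23,p→19,3→28,m→23,2→4 24:0→24,p→4,3→24,m→29,2→4 25:0→29,p→4,3→30,m→25,2→25 26:0→30,p→4,3→4,m→26,2→26 27:0→27,p→4,3→4,m→27,2→26 28:0→28,p→24,3→28,m→28,2→4 29:0→29,p→4,3→31,m→29,2→4 30:0→31,p→4,3→4,m→30,2→30 31:0→31,p→4,3→4,m→31,2→4 (ε-aug+det+¬).
'pp': N↓-sim [45, 29, 4] end={s28,s36,s39,s48} ∉↓L; 2/2 deletions ∈↓L.
'2002': run [45, 37, 26, 13, 4] end={s27,s28,s39,s48} ∉↓L; 4/4 deletions ∈↓L.
'pm2m33': |S_i|=[45, 29, 25, 18, 12, 7, 4] end={s28,s31,s39,s5} ∉↓L; 6/6 deletions ∈↓L.
'33pm33': run [45, 41, 35, 20, 14, 8, 4] end={s28,s31,s39,s5} rej; 6/6 del acc.
4 obstructions.

Antichain: [pp, 2002, pm2m33, 33pm33].


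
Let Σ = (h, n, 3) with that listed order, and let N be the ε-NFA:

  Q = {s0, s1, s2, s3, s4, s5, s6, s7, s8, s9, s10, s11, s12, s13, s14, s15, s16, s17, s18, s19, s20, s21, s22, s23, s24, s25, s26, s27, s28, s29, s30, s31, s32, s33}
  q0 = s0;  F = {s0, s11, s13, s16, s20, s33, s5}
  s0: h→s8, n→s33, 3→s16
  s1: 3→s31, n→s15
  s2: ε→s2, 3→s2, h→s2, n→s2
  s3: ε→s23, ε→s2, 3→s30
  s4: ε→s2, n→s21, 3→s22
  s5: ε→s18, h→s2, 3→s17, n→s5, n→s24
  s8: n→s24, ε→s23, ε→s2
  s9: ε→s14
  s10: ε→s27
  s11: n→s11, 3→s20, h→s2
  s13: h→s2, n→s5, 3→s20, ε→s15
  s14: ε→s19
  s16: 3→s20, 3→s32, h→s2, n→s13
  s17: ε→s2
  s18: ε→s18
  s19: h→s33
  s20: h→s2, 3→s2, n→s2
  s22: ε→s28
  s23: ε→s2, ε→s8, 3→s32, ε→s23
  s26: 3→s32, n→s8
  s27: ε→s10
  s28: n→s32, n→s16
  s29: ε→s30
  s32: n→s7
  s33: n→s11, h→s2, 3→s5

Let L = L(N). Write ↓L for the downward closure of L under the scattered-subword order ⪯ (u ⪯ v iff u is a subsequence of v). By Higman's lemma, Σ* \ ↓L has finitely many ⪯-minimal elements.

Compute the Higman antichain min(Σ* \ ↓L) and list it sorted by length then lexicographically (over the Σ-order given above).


min(Σ*\↓L) = [h, n33, 33n, 333, nn3n, 3nn3].

|Q|=34, |F|=7, |δ|=58 (19 ε).
min D↑ (8 st, q0=0, F={1}): 0:h→1,n→2,3→3 1:h→1,n→1,3→1 2:h→1,n→4,3→5 3:h→1,n→6,3→7 4:h→1,n→4,3→7 5:h→1,n→5,3→1 6:h→1,n→5,3→7 7:h→1,n→1,3→1 (ε-aug+det+¬).
'h': |S_i|=[16, 6] end={s2,s23,s24,s32,s7,s8} rej; 1/1 del acc.
'n33': run [16, 11, 6, 2] end={s17,s2} ∉↓L; 3/3 deletions ∈↓L.
'33n': run [16, 11, 5, 2] end={s2,s7} ∉↓L; 3/3 single-dels accept.
'333': |S_i|=[16, 11, 5, 1] end={s2} — reject; 3/3 del acc.
'nn3n': N↓-sim [16, 11, 7, 3, 1] end={s2} — reject; 4/4 del acc.
'3nn3': N↓-sim [16, 11, 9, 5, 2] end={s17,s2} ∉↓L; 4/4 deletions ∈↓L.
6 obstructions.


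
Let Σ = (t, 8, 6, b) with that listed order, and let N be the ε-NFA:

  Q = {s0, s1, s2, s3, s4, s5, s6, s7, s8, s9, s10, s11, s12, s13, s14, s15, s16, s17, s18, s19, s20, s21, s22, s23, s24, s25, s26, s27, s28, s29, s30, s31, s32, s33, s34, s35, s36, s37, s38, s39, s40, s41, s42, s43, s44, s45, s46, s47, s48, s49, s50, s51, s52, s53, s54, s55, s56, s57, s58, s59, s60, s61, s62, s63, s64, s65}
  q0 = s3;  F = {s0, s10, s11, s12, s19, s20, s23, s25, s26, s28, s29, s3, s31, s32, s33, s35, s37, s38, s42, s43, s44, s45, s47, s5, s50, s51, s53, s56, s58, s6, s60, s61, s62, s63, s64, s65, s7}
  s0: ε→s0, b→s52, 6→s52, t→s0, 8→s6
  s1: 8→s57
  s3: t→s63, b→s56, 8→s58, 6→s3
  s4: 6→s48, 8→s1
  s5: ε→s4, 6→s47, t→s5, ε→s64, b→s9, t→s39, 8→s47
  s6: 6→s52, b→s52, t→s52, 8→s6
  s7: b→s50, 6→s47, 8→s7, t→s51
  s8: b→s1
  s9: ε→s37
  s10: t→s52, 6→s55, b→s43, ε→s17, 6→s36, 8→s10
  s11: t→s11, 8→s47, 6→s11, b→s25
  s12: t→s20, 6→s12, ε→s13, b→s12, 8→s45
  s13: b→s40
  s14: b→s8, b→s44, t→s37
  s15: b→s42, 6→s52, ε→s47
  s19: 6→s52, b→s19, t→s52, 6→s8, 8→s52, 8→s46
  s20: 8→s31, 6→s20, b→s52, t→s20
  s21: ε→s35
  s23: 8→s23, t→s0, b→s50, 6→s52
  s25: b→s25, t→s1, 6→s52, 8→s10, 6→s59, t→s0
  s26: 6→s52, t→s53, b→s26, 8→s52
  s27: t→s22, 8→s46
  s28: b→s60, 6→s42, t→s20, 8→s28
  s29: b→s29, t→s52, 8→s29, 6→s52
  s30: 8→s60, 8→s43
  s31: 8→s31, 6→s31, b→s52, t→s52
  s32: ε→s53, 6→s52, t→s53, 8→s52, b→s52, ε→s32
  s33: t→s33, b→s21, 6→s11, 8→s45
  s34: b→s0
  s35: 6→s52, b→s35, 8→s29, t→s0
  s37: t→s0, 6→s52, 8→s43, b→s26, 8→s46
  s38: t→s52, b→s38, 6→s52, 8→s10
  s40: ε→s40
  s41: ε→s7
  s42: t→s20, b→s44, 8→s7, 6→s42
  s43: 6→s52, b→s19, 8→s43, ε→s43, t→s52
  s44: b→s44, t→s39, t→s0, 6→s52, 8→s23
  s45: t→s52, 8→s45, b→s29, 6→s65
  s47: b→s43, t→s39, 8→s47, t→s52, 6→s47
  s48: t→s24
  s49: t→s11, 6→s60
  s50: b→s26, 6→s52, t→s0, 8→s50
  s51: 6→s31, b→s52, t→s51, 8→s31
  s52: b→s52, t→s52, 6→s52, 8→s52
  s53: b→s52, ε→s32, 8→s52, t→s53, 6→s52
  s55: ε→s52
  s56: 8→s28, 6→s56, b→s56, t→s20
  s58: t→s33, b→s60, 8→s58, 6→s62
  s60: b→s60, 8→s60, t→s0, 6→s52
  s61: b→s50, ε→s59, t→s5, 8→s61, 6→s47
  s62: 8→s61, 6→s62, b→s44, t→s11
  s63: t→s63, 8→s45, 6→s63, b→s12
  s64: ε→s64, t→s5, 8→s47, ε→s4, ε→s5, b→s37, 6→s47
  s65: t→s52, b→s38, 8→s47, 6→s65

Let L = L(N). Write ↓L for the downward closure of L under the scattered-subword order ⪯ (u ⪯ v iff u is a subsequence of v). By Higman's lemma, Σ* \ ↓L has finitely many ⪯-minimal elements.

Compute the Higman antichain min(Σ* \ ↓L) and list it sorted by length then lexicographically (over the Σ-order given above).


|Q|=66, |F|=37, |δ|=198 (19 ε).
min D↑ (36 st, q0=0, F={11}): 0:t→1,8→2,6→0,b→3 1:t→1,8→4,6→1,b→5 2:t→6,8→2,6→7,b→8 3:t→9,8→10,6→3,b→3 4:t→11,8→4,6→12,b→13 5:t→9,8→4,6→5,b→5 6:t→6,8→4,6→14,b→15 7:t→14,8→16,6→7,b→17 8:t→18,8→8,6→11,b→8 9:t→9,8→19,6→9,b→11 10:t→9,8→10,6→20,b→8 11:t→11,8→11,6→11,b→11 12:t→11,8→21,6→12,b→22 13:t→11,8→13,6→11,b→13 14:t→14,8→21,6→14,b→23 15:t→18,8→13,6→11,b→15 16:t→24,8→16,6→21,b→25 17:t→18,8→26,6→11,b→17 18:t→18,8→27,6→11,b→11 19:t→11,8→19,6→19,b→11 20:t→9,8→28,6→20,b→17 21:t→11,8→21,6→21,b→29 22:t→11,8→30,6→11,b→22 23:t→18,8→30,6→11,b→23 24:t→24,8→21,6→21,b→31 25:t→18,8→25,6→11,b→32 26:t→18,8→26,6→11,b→25 27:t→11,8→27,6→11,b→11 28:t→33,8→28,6→21,b→25 29:t→11,8→29,6→11,b→34 30:t→11,8→30,6→11,b→29 31:t→18,8→29,6→11,b→32 32:t→35,8→11,6→11,b→32 33:t→33,8→19,6→19,b→11 34:t→11,8→11,6→11,b→34 35:t→35,8→11,6→11,b→11 [Hopcroft].
't8t': |S_i|=[54, 42, 19, 2] end={s39,s52} — reject; 3/3 del acc.
'8b6': run [54, 48, 29, 7] end={s1,s36,s52,s55,s57,s59,s8} — reject; 3/3 del acc.
'btb': |S_i|=[54, 42, 11, 1] end={s52} — reject; 3/3 deletions ∈↓L.
'8686t': run [54, 48, 40, 32, 14, 3] end={s24,s39,s52} — reject; 5/5 del acc.
'868bb8': run [54, 48, 40, 32, 15, 9, 3] end={s46,s52,s57} — reject; 6/6 del acc.
5 obstructions.

Antichain: [t8t, 8b6, btb, 8686t, 868bb8].


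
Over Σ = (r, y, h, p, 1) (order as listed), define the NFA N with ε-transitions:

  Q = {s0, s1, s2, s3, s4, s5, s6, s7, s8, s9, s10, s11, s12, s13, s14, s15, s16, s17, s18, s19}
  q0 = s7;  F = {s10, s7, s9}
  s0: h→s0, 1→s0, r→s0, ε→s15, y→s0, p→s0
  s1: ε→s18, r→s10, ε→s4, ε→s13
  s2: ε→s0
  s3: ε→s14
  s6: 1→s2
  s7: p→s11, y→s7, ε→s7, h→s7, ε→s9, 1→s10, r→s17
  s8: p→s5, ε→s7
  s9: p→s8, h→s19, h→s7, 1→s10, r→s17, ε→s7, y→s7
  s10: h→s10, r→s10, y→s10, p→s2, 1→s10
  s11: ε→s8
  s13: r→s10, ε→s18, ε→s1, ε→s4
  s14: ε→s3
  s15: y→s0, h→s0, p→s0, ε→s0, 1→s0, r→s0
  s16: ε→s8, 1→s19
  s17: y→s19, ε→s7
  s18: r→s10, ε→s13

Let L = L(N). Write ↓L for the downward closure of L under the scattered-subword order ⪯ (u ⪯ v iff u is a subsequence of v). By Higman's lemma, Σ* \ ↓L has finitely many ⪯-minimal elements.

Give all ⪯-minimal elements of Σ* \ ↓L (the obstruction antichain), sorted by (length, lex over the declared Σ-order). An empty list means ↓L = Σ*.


Antichain: [1p].

|Q|=20, |F|=3, |δ|=52 (19 ε).
min D↑ (3 st, q0=0, F={2}): 0:r→0,y→0,h→0,p→0,1→1 1:r→1,y→1,h→1,p→2,1→1 2:r→2,y→2,h→2,p→2,1→2.
'1p': run [11, 4, 3] end={s0,s15,s2} — reject; 2/2 del acc.
1 words, ⪯-incomp.


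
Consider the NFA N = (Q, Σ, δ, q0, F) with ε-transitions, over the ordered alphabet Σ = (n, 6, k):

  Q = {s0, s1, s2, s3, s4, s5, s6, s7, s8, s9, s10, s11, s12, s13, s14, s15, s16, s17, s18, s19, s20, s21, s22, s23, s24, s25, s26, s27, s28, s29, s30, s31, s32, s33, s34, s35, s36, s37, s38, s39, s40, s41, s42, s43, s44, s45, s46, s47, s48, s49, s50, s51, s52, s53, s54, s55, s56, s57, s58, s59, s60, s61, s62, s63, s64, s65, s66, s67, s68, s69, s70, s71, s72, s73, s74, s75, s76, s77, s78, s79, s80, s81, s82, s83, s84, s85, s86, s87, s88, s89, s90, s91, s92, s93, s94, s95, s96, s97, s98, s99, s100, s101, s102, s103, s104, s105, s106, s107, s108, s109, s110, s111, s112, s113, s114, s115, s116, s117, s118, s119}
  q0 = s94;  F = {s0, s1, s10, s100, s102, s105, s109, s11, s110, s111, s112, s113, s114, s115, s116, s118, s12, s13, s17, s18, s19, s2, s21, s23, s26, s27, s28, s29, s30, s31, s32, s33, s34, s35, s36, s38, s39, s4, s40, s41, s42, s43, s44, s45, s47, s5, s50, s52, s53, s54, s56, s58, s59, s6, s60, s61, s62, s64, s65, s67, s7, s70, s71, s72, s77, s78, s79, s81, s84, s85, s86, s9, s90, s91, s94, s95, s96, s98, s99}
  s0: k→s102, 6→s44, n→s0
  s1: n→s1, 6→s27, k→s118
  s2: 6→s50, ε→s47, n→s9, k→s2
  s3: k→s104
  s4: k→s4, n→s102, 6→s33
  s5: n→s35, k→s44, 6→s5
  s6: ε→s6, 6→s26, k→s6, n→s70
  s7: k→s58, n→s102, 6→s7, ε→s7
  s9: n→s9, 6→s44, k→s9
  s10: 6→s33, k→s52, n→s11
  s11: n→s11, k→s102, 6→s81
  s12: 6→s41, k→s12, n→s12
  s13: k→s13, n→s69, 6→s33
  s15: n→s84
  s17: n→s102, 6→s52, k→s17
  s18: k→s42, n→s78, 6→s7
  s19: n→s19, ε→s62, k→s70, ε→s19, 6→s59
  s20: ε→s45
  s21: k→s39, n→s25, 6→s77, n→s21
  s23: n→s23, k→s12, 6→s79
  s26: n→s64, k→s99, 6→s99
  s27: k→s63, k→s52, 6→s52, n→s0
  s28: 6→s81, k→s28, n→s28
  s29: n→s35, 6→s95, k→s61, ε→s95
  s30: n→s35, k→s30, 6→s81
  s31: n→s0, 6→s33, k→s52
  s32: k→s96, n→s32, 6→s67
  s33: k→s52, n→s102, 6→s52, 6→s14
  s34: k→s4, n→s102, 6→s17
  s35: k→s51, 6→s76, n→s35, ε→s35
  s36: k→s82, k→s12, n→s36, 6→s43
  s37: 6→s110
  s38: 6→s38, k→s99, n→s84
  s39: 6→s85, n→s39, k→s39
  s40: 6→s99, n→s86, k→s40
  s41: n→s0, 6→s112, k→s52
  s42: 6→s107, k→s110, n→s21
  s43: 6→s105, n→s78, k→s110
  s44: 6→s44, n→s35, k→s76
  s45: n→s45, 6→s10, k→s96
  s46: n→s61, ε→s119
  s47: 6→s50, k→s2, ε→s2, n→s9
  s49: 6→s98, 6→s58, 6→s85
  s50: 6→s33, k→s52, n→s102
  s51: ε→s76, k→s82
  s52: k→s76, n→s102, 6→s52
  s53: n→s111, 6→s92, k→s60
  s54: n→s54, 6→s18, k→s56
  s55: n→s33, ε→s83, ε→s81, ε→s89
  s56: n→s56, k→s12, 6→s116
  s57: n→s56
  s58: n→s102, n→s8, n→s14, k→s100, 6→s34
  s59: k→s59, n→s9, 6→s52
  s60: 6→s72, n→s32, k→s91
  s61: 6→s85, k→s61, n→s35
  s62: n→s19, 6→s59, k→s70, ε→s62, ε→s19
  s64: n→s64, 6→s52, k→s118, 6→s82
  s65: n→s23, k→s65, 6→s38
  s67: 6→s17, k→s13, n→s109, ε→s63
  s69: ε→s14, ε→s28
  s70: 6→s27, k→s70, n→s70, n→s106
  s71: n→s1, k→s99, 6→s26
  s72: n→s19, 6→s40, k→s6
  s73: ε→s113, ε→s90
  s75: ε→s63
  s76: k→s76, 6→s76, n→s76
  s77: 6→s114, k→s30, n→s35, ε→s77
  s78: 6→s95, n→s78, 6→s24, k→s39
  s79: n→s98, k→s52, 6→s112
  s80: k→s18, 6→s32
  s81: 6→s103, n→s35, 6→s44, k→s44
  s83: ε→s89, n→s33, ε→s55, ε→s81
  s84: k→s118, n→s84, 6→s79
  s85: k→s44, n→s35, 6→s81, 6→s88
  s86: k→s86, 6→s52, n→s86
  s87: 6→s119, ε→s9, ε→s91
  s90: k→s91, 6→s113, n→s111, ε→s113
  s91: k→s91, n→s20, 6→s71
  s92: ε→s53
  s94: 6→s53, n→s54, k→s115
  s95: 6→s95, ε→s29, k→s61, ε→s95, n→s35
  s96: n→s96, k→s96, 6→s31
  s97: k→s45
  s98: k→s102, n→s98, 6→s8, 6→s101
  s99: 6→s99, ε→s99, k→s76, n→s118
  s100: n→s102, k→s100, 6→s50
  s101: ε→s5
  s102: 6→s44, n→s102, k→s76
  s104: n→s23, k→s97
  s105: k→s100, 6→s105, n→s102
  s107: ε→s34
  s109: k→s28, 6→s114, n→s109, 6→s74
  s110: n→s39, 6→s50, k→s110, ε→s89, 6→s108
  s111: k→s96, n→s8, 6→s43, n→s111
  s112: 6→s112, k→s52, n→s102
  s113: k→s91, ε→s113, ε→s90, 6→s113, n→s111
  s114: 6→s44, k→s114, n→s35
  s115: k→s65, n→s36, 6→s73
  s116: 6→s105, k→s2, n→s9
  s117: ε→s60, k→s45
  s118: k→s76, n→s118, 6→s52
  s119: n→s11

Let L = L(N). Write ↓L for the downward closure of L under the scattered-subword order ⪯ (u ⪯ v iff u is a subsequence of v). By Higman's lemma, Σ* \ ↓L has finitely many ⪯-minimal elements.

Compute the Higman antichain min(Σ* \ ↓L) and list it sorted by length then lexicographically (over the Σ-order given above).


min(Σ*\↓L) = [n66nk, kk6kk, n6n6n6, nk6n6k, 6nk6kk, 6k666k].

|Q|=120, |F|=79, |δ|=313 (39 ε).
min D↑ (76 st, q0=0, F={48}): 0:n→1,6→2,k→3 1:n→1,6→4,k→5 2:n→6,6→2,k→7 3:n→8,6→9,k→10 4:n→11,6→12,k→13 5:n→5,6→14,k→15 6:n→6,6→16,k→17 7:n→18,6→19,k→20 8:n→8,6→16,k→15 9:n→6,6→9,k→20 10:n→21,6→22,k→10 11:n→11,6→23,k→24 12:n→25,6→12,k→26 13:n→27,6→28,k→29 14:n→30,6→31,k→32 15:n→15,6→33,k→15 16:n→11,6→31,k→29 17:n→17,6→34,k→17 18:n→18,6→35,k→17 19:n→36,6→37,k→38 20:n→39,6→40,k→20 21:n→21,6→41,k→15 22:n→42,6→22,k→43 23:n→44,6→23,k→45 24:n→24,6→46,k→24 25:n→25,6→47,k→48 26:n→25,6→28,k→49 27:n→27,6→50,k→24 28:n→25,6→51,k→52 29:n→24,6→53,k→29 30:n→30,6→47,k→30 31:n→25,6→31,k→49 32:n→30,6→53,k→32 33:n→54,6→55,k→56 34:n→54,6→57,k→56 35:n→58,6→51,k→59 36:n→36,6→60,k→61 37:n→62,6→43,k→37 38:n→61,6→63,k→38 39:n→39,6→64,k→17 40:n→65,6→63,k→43 41:n→66,6→55,k→56 42:n→42,6→41,k→67 43:n→67,6→43,k→48 44:n→44,6→48,k→48 45:n→44,6→46,k→45 46:n→44,6→68,k→47 47:n→44,6→47,k→48 48:n→48,6→48,k→48 49:n→25,6→53,k→49 50:n→44,6→69,k→70 51:n→25,6→56,k→51 52:n→25,6→57,k→52 53:n→25,6→57,k→56 54:n→54,6→47,k→25 55:n→25,6→55,k→56 56:n→25,6→56,k→48 57:n→25,6→56,k→56 58:n→58,6→69,k→71 59:n→71,6→57,k→59 60:n→30,6→56,k→60 61:n→61,6→72,k→61 62:n→62,6→56,k→62 63:n→73,6→43,k→43 64:n→74,6→57,k→56 65:n→65,6→72,k→67 66:n→66,6→75,k→25 67:n→67,6→56,k→48 68:n→44,6→47,k→47 69:n→44,6→47,k→69 70:n→44,6→68,k→70 71:n→71,6→68,k→71 72:n→54,6→56,k→56 73:n→73,6→56,k→67 74:n→74,6→68,k→25 75:n→44,6→75,k→47 [Hopcroft].
'n66nk': run [99, 82, 63, 35, 8, 3] end={s51,s76,s82} rej; 5/5 del acc.
'kk6kk': run [99, 93, 64, 36, 10, 3] end={s51,s76,s82} ∉↓L; 5/5 deletions ∈↓L.
'n6n6n6': run [99, 82, 63, 33, 20, 4, 1] end={s76} rej; 6/6 single-dels accept.
'nk6n6k': run [99, 82, 54, 34, 8, 5, 3] end={s51,s76,s82} — reject; 6/6 del acc.
'6nk6kk': run [99, 91, 66, 37, 19, 8, 3] end={s51,s76,s82} ∉↓L; 6/6 single-dels accept.
'6k666k': |S_i|=[99, 91, 68, 50, 26, 11, 3] end={s51,s76,s82} — reject; 6/6 del acc.
6 words, ⪯-incomp.


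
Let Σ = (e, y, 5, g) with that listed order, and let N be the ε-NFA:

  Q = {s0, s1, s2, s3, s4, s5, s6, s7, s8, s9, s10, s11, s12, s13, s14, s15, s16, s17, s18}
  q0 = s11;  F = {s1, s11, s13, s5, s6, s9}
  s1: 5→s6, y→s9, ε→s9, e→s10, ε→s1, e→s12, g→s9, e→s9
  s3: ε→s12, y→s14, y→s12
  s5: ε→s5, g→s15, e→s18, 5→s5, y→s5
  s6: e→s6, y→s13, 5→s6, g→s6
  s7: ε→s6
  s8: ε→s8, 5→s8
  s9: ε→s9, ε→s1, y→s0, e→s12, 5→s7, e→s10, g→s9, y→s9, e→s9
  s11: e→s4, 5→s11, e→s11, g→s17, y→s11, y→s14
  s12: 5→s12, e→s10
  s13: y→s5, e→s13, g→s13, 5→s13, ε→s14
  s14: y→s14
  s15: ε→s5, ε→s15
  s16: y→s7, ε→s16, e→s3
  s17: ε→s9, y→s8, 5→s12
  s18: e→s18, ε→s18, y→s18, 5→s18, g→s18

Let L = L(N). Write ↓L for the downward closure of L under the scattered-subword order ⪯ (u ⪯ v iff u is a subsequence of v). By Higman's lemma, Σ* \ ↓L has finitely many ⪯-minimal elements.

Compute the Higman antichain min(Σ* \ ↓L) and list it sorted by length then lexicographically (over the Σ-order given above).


A = [g5yye].

|Q|=19, |F|=6, |δ|=59 (14 ε).
min D↑ (6 st, q0=0, F={5}): 0:e→0,y→0,5→0,g→1 1:e→1,y→1,5→2,g→1 2:e→2,y→3,5→2,g→2 3:e→3,y→4,5→3,g→3 4:e→5,y→4,5→4,g→4 5:e→5,y→5,5→5,g→5 [Hopcroft].
'g5yye': N↓-sim [16, 14, 10, 5, 4, 1] end={s18} rej; 5/5 single-dels accept.
1 words, ⪯-incomp.


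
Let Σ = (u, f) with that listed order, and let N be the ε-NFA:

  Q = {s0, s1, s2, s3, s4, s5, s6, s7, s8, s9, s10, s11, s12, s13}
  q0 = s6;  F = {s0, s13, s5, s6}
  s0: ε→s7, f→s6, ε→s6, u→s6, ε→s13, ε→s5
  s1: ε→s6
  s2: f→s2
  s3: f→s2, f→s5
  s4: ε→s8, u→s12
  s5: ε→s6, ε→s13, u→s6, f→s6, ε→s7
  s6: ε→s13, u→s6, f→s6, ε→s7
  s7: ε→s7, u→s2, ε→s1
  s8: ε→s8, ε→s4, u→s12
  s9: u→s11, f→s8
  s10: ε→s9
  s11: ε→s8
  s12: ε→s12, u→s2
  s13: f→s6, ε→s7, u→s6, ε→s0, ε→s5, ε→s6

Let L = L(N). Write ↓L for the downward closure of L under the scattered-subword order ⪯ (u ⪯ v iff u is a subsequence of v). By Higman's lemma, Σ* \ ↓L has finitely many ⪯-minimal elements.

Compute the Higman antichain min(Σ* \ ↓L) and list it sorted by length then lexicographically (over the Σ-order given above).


min(Σ*\↓L) = [].

|Q|=14, |F|=4, |δ|=39 (22 ε).
min D↑ (1 st, q0=0, F={}): 0:u→0,f→0 (ε-aug+det+¬).
L(D↑) = ∅; no obstructions.


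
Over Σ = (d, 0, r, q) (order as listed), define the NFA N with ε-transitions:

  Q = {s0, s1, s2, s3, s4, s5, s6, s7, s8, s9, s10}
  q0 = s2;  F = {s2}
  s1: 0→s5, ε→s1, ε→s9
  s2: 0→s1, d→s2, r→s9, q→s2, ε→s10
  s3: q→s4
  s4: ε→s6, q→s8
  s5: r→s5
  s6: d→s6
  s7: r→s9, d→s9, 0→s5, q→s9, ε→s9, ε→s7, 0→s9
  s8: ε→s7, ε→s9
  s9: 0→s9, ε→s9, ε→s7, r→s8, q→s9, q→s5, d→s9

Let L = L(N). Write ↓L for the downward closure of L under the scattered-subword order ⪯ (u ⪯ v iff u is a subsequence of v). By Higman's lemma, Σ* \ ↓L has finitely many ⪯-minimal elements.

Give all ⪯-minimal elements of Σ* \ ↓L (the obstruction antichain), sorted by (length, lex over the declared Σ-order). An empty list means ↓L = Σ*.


min(Σ*\↓L) = [0, r].

|Q|=11, |F|=1, |δ|=29 (10 ε).
min D↑ (2 st, q0=0, F={1}): 0:d→0,0→1,r→1,q→0 1:d→1,0→1,r→1,q→1.
'0': run [7, 5] end={s1,s5,s7,s8,s9} rej; 1/1 deletions ∈↓L.
'r': |S_i|=[7, 4] end={s5,s7,s8,s9} — reject; 1/1 single-dels accept.
2 minimals (antichain).


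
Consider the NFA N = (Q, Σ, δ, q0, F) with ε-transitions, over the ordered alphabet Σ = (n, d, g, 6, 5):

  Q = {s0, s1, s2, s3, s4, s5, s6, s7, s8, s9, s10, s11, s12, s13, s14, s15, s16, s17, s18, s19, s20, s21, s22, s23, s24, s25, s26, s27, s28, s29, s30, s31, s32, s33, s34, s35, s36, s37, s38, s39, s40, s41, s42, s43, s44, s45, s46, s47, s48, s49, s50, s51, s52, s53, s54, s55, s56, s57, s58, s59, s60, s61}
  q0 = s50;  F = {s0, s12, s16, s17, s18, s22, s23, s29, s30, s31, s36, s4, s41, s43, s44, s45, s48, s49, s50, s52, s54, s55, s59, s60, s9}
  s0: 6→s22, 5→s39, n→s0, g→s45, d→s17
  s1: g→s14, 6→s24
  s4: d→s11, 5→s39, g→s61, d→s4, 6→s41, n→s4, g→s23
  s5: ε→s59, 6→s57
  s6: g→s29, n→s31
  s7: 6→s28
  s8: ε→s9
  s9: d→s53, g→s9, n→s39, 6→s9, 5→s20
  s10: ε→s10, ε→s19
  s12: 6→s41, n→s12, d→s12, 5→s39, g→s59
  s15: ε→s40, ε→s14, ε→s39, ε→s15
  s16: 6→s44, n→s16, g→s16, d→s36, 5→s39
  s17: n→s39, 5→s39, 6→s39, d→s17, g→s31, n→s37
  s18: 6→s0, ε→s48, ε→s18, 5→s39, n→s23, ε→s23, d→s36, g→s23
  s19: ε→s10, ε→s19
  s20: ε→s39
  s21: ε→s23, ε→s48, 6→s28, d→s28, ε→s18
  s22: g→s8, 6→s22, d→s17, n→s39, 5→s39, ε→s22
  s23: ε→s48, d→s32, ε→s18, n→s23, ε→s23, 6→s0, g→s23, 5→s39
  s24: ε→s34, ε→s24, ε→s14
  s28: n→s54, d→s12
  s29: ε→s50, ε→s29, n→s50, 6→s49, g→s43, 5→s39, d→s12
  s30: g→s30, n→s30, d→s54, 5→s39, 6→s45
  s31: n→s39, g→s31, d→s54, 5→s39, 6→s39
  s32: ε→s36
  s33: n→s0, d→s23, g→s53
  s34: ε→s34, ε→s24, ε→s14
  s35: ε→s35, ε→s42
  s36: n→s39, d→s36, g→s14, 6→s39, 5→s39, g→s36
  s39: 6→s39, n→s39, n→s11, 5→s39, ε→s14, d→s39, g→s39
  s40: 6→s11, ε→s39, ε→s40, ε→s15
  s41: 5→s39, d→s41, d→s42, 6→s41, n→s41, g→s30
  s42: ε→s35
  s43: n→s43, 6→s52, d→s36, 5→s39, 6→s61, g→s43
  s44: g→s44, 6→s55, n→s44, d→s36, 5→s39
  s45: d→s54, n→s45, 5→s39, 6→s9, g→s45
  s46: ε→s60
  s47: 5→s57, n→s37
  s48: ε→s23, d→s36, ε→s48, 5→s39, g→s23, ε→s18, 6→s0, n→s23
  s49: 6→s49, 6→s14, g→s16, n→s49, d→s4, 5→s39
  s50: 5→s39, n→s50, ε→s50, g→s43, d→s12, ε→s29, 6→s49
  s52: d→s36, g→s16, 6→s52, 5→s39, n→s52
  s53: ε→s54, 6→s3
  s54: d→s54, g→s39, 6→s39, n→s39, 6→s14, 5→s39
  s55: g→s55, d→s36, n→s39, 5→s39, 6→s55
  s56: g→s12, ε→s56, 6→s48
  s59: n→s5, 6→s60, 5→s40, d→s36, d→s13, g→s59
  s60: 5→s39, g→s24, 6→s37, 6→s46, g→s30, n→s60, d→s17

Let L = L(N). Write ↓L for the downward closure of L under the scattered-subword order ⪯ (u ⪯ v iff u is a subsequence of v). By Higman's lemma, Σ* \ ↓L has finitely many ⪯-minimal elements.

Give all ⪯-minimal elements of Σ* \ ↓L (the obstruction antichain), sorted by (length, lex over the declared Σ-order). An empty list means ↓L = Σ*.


A = [5, gdn, gd6, d6gdg, 6g66n].

|Q|=62, |F|=25, |δ|=206 (45 ε).
min D↑ (23 st, q0=0, F={4}): 0:n→0,d→1,g→2,6→3,5→4 1:n→1,d→1,g→5,6→6,5→4 2:n→2,d→7,g→2,6→8,5→4 3:n→3,d→9,g→10,6→3,5→4 4:n→4,d→4,g→4,6→4,5→4 5:n→5,d→7,g→5,6→11,5→4 6:n→6,d→6,g→12,6→6,5→4 7:n→4,d→7,g→7,6→4,5→4 8:n→8,d→7,g→10,6→8,5→4 9:n→9,d→9,g→13,6→6,5→4 10:n→10,d→7,g→10,6→14,5→4 11:n→11,d→15,g→12,6→11,5→4 12:n→12,d→16,g→12,6→17,5→4 13:n→13,d→7,g→13,6→18,5→4 14:n→14,d→7,g→14,6→19,5→4 15:n→4,d→15,g→20,6→4,5→4 16:n→4,d→16,g→4,6→4,5→4 17:n→17,d→16,g→17,6→21,5→4 18:n→18,d→15,g→17,6→22,5→4 19:n→4,d→7,g→19,6→19,5→4 20:n→4,d→16,g→20,6→4,5→4 21:n→4,d→16,g→21,6→21,5→4 22:n→4,d→15,g→21,6→22,5→4 [Hopcroft].
'5': N↓-sim [45, 6] end={s11,s14,s15,s20,s39,s40} — reject; 1/1 deletions ∈↓L.
'gdn': run [45, 37, 12, 4] end={s11,s14,s37,s39} rej; 3/3 deletions ∈↓L.
'gd6': N↓-sim [45, 37, 12, 4] end={s11,s14,s3,s39} ∉↓L; 3/3 del acc.
'd6gdg': |S_i|=[45, 37, 24, 14, 6, 3] end={s11,s14,s39} rej; 5/5 del acc.
'6g66n': N↓-sim [45, 36, 27, 18, 15, 4] end={s11,s14,s37,s39} rej; 5/5 del acc.
5 minimals (antichain).


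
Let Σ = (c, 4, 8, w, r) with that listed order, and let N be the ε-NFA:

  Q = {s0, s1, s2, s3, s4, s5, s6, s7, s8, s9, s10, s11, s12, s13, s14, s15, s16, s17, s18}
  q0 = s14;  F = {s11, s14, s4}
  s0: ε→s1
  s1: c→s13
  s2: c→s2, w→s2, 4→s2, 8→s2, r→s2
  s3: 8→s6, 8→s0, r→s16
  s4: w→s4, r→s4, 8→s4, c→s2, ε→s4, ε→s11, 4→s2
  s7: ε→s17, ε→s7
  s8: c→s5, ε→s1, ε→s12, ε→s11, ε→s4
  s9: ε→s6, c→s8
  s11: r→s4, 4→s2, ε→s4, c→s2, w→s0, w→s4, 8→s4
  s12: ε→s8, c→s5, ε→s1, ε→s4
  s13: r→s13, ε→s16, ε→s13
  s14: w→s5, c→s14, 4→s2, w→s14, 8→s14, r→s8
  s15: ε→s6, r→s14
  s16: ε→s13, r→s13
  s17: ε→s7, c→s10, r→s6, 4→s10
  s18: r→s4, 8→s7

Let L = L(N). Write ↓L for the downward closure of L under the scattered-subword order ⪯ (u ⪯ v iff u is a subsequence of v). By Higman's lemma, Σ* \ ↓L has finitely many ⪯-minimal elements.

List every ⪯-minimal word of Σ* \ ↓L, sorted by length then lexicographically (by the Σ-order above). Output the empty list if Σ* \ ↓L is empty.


Antichain: [4, rc].

|Q|=19, |F|=3, |δ|=56 (19 ε).
min D↑ (3 st, q0=0, F={1}): 0:c→0,4→1,8→0,w→0,r→2 1:c→1,4→1,8→1,w→1,r→1 2:c→1,4→1,8→2,w→2,r→2 (ε-aug+det+¬).
'4': run [11, 1] end={s2} ∉↓L; 1/1 del acc.
'rc': |S_i|=[11, 10, 4] end={s13,s16,s2,s5} — reject; 2/2 deletions ∈↓L.
2 words, ⪯-incomp.


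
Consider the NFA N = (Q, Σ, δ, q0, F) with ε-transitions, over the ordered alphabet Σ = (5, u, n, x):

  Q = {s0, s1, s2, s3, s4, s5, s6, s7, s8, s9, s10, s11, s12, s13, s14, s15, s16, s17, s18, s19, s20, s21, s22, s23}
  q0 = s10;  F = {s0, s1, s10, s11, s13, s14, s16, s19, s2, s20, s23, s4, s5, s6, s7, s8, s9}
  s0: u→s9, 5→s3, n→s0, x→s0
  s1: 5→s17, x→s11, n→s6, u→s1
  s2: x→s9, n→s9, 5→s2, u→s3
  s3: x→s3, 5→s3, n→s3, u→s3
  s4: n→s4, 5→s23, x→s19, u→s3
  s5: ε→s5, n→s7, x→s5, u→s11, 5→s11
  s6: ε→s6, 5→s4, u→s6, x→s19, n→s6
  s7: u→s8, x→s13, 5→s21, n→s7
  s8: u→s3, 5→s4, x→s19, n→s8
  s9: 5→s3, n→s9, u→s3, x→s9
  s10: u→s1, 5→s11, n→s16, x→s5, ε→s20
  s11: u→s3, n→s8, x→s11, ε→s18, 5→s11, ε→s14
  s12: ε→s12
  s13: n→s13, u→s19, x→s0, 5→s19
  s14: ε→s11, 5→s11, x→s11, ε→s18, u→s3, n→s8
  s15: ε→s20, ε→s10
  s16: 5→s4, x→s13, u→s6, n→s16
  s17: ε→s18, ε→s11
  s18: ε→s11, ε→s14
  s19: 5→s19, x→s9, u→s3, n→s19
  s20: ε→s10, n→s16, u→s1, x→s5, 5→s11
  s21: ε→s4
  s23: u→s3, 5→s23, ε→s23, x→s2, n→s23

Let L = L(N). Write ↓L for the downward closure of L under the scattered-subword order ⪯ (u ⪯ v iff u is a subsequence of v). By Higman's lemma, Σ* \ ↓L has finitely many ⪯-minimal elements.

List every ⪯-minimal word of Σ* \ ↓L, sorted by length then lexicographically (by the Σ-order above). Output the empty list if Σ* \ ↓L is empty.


Antichain: [5u, uxu, xuu, nxx5, n55xn5].

|Q|=24, |F|=17, |δ|=89 (17 ε).
min D↑ (16 st, q0=0, F={5}): 0:5→1,u→2,n→3,x→4 1:5→1,u→5,n→6,x→1 2:5→1,u→2,n→7,x→1 3:5→8,u→7,n→3,x→9 4:5→1,u→1,n→10,x→4 5:5→5,u→5,n→5,x→5 6:5→8,u→5,n→6,x→11 7:5→8,u→7,n→7,x→11 8:5→12,u→5,n→8,x→11 9:5→11,u→11,n→9,x→13 10:5→8,u→6,n→10,x→9 11:5→11,u→5,n→11,x→14 12:5→12,u→5,n→12,x→15 13:5→5,u→14,n→13,x→13 14:5→5,u→5,n→14,x→14 15:5→15,u→5,n→14,x→14 [Hopcroft].
'5u': N↓-sim [21, 12, 1] end={s3} rej; 2/2 del acc.
'uxu': N↓-sim [21, 13, 10, 1] end={s3} rej; 3/3 deletions ∈↓L.
'xuu': |S_i|=[21, 15, 10, 1] end={s3} — reject; 3/3 single-dels accept.
'nxx5': run [21, 13, 6, 3, 1] end={s3} — reject; 4/4 deletions ∈↓L.
'n55xn5': N↓-sim [21, 13, 7, 5, 3, 2, 1] end={s3} ∉↓L; 6/6 del acc.
5 minimals (antichain).


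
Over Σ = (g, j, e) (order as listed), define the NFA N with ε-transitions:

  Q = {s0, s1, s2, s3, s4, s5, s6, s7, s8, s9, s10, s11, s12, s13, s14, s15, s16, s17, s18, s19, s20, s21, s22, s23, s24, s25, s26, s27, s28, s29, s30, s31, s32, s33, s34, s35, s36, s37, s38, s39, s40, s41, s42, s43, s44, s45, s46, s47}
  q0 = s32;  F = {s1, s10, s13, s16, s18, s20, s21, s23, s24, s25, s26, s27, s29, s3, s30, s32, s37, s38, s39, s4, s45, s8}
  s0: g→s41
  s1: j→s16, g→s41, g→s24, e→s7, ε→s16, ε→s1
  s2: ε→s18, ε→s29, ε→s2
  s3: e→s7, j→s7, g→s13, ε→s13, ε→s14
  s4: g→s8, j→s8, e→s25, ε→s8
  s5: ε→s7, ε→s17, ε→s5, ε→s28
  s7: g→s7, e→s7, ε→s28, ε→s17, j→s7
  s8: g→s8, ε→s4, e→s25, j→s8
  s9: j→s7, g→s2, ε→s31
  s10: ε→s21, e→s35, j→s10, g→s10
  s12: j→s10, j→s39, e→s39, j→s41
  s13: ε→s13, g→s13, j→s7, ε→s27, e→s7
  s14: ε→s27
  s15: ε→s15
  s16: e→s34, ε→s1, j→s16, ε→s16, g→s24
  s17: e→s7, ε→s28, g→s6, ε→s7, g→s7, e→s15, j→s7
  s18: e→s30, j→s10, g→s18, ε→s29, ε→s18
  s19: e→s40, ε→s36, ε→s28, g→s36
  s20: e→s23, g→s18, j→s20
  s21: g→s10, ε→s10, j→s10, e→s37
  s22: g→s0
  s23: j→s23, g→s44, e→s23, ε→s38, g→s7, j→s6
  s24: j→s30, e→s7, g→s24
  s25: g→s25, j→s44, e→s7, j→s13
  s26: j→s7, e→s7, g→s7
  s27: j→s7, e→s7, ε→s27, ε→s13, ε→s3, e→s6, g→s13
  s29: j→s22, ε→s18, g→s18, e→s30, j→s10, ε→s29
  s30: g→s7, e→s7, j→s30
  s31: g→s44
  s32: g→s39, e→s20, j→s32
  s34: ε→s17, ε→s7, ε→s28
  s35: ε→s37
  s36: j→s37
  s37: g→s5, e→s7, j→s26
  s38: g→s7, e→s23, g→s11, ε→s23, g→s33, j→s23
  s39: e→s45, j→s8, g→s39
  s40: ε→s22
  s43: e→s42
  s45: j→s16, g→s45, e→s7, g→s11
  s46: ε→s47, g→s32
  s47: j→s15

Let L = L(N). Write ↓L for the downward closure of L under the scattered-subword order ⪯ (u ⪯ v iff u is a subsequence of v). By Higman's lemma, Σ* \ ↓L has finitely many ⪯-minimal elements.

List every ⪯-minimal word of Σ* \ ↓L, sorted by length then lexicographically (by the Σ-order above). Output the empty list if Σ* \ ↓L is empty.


|Q|=48, |F|=22, |δ|=141 (43 ε).
min D↑ (16 st, q0=0, F={9}): 0:g→1,j→0,e→2 1:g→1,j→3,e→4 2:g→5,j→2,e→6 3:g→3,j→3,e→7 4:g→4,j→8,e→9 5:g→5,j→10,e→11 6:g→9,j→6,e→6 7:g→7,j→12,e→9 8:g→13,j→8,e→9 9:g→9,j→9,e→9 10:g→10,j→10,e→14 11:g→9,j→11,e→9 12:g→12,j→9,e→9 13:g→13,j→11,e→9 14:g→9,j→15,e→9 15:g→9,j→9,e→9 (ε-aug+det+¬).
'gee': N↓-sim [37, 33, 23, 6] end={s15,s17,s28,s34,s6,s7} ∉↓L; 3/3 deletions ∈↓L.
'eeg': run [37, 33, 16, 9] end={s11,s15,s17,s28,s33,s44,s5,s6,s7} ∉↓L; 3/3 del acc.
'gjejj': N↓-sim [37, 33, 27, 16, 11, 5] end={s15,s17,s28,s6,s7} — reject; 5/5 deletions ∈↓L.
'gejgjg': run [37, 33, 23, 17, 12, 6, 5] end={s15,s17,s28,s6,s7} — reject; 6/6 single-dels accept.
4 minimals (antichain).

min(Σ*\↓L) = [gee, eeg, gjejj, gejgjg].


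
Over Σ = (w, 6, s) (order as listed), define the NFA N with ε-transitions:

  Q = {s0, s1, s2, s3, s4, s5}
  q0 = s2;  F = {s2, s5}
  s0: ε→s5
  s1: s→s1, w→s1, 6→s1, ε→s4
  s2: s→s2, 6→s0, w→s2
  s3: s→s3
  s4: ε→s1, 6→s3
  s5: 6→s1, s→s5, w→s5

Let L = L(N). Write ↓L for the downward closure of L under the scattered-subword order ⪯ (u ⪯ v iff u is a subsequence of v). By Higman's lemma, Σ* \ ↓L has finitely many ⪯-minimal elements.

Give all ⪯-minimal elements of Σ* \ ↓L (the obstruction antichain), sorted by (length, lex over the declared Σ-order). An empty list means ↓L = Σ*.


|Q|=6, |F|=2, |δ|=14 (3 ε).
min D↑ (3 st, q0=0, F={2}): 0:w→0,6→1,s→0 1:w→1,6→2,s→1 2:w→2,6→2,s→2.
'66': |S_i|=[6, 5, 3] end={s1,s3,s4} ∉↓L; 2/2 deletions ∈↓L.
1 words, ⪯-incomp.

min(Σ*\↓L) = [66].


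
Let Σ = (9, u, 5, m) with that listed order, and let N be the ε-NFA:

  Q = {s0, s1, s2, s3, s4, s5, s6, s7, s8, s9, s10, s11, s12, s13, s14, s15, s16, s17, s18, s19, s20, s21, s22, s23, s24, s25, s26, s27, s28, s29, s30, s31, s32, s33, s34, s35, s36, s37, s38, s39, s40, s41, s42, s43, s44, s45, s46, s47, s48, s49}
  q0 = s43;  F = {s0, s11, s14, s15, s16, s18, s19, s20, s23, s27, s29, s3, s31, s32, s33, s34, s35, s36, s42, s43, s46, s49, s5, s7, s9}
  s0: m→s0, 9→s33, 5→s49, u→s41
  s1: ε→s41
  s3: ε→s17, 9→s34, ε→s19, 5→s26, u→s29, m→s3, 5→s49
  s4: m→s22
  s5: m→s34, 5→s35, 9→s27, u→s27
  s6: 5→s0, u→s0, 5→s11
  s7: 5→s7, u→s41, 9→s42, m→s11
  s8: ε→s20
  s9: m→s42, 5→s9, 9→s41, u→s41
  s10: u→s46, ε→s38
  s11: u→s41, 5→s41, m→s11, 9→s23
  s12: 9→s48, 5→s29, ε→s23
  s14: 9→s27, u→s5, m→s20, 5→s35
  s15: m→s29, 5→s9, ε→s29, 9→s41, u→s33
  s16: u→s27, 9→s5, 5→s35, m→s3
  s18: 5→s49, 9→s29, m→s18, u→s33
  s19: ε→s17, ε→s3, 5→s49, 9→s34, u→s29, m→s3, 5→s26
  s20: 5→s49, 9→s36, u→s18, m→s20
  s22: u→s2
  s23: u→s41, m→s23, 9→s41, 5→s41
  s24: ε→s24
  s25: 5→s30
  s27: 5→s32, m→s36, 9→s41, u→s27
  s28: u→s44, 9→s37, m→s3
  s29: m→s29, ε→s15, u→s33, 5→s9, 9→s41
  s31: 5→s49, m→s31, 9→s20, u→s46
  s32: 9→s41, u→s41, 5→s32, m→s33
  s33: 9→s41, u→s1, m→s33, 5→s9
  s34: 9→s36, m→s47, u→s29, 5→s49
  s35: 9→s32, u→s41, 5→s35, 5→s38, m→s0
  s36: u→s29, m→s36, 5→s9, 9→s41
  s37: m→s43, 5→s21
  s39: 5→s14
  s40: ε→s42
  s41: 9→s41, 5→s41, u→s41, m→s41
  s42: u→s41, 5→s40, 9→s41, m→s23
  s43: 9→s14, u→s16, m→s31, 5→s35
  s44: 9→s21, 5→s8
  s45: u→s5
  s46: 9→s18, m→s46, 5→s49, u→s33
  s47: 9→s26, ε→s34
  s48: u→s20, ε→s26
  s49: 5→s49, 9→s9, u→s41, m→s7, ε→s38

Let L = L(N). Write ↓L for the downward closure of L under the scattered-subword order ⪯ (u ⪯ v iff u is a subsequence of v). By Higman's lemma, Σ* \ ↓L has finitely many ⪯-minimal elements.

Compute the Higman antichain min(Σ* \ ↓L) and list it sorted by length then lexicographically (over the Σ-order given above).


Antichain: [5u, 999, uu9, 599, muuu, m5mm5].

|Q|=50, |F|=25, |δ|=142 (15 ε).
min D↑ (24 st, q0=0, F={10}): 0:9→1,u→2,5→3,m→4 1:9→5,u→6,5→3,m→7 2:9→6,u→5,5→3,m→8 3:9→9,u→10,5→3,m→11 4:9→7,u→12,5→13,m→4 5:9→10,u→5,5→9,m→14 6:9→5,u→5,5→3,m→15 7:9→14,u→16,5→13,m→7 8:9→15,u→17,5→13,m→8 9:9→10,u→10,5→9,m→18 10:9→10,u→10,5→10,m→10 11:9→18,u→10,5→13,m→11 12:9→16,u→18,5→13,m→12 13:9→19,u→10,5→13,m→20 14:9→10,u→17,5→19,m→14 15:9→14,u→17,5→13,m→15 16:9→17,u→18,5→13,m→16 17:9→10,u→18,5→19,m→17 18:9→10,u→10,5→19,m→18 19:9→10,u→10,5→19,m→21 20:9→21,u→10,5→20,m→22 21:9→10,u→10,5→21,m→23 22:9→23,u→10,5→10,m→22 23:9→10,u→10,5→10,m→23 [Hopcroft].
'5u': run [32, 15, 2] end={s1,s41} ∉↓L; 2/2 del acc.
'999': |S_i|=[32, 25, 13, 1] end={s41} rej; 3/3 deletions ∈↓L.
'uu9': |S_i|=[32, 28, 12, 1] end={s41} ∉↓L; 3/3 del acc.
'599': run [32, 15, 8, 1] end={s41} ∉↓L; 3/3 deletions ∈↓L.
'muuu': N↓-sim [32, 25, 15, 7, 2] end={s1,s41} — reject; 4/4 single-dels accept.
'm5mm5': |S_i|=[32, 25, 10, 6, 3, 1] end={s41} ∉↓L; 5/5 deletions ∈↓L.
6 minimals (antichain).


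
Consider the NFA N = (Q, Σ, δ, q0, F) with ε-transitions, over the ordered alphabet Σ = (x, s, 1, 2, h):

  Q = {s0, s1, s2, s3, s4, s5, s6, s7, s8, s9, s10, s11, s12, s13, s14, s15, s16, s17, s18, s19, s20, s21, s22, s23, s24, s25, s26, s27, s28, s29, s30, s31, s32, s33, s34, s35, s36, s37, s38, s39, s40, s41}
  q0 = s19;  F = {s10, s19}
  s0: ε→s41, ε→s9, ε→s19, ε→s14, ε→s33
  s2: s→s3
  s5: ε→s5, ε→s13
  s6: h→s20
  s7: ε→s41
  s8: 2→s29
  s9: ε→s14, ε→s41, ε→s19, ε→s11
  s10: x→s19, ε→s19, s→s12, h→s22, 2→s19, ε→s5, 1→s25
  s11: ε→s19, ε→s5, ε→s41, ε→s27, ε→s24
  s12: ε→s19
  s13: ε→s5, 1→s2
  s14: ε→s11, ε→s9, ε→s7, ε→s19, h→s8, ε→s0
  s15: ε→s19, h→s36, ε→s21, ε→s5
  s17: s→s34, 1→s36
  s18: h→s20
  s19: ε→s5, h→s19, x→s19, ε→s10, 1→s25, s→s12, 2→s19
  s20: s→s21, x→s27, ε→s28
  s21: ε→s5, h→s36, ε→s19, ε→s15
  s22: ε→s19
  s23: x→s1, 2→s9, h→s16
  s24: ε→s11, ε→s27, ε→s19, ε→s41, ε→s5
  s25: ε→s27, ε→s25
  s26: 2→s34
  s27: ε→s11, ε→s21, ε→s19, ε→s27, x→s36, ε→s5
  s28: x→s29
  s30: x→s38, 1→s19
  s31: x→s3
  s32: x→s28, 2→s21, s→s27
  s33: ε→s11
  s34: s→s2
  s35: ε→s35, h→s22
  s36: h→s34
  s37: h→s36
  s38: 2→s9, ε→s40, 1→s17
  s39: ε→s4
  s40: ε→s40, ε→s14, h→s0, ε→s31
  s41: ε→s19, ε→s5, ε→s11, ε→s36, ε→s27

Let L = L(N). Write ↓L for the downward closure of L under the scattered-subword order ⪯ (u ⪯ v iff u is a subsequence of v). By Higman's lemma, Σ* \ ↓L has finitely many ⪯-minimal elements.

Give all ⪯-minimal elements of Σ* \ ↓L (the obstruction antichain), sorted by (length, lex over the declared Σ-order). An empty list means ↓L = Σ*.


min(Σ*\↓L) = [].

|Q|=42, |F|=2, |δ|=101 (60 ε).
min D↑ (1 st, q0=0, F={}): 0:x→0,s→0,1→0,2→0,h→0.
L(D↑) = ∅ ⇒ ↓L = Σ*.
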